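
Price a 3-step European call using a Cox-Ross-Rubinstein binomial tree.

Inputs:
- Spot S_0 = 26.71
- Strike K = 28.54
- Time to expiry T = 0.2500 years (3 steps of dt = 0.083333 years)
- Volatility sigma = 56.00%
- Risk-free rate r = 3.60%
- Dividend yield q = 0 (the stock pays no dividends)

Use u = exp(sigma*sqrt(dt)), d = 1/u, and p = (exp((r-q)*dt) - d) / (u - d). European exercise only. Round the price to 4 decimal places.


dt = T/N = 0.083333
u = exp(sigma*sqrt(dt)) = 1.175458; d = 1/u = 0.850732
p = (exp((r-q)*dt) - d) / (u - d) = 0.468926
Discount per step: exp(-r*dt) = 0.997004
Stock lattice S(k, i) with i counting down-moves:
  k=0: S(0,0) = 26.7100
  k=1: S(1,0) = 31.3965; S(1,1) = 22.7231
  k=2: S(2,0) = 36.9053; S(2,1) = 26.7100; S(2,2) = 19.3312
  k=3: S(3,0) = 43.3806; S(3,1) = 31.3965; S(3,2) = 22.7231; S(3,3) = 16.4457
Terminal payoffs V(N, i) = max(S_T - K, 0):
  V(3,0) = 14.840596; V(3,1) = 2.856490; V(3,2) = 0.000000; V(3,3) = 0.000000
Backward induction: V(k, i) = exp(-r*dt) * [p * V(k+1, i) + (1-p) * V(k+1, i+1)].
  V(2,0) = exp(-r*dt) * [p*14.840596 + (1-p)*2.856490] = 8.450755
  V(2,1) = exp(-r*dt) * [p*2.856490 + (1-p)*0.000000] = 1.335469
  V(2,2) = exp(-r*dt) * [p*0.000000 + (1-p)*0.000000] = 0.000000
  V(1,0) = exp(-r*dt) * [p*8.450755 + (1-p)*1.335469] = 4.658014
  V(1,1) = exp(-r*dt) * [p*1.335469 + (1-p)*0.000000] = 0.624360
  V(0,0) = exp(-r*dt) * [p*4.658014 + (1-p)*0.624360] = 2.508308

Answer: Price = V(0,0) = 2.5083


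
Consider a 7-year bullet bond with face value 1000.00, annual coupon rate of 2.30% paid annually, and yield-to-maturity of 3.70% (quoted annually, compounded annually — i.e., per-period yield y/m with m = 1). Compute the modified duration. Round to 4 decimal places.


Answer: Modified duration = 6.2876

Derivation:
Coupon per period c = face * coupon_rate / m = 23.000000
Periods per year m = 1; per-period yield y/m = 0.037000
Number of cashflows N = 7
Cashflows (t years, CF_t, discount factor 1/(1+y/m)^(m*t), PV):
  t = 1.0000: CF_t = 23.000000, DF = 0.964320, PV = 22.179364
  t = 2.0000: CF_t = 23.000000, DF = 0.929913, PV = 21.388007
  t = 3.0000: CF_t = 23.000000, DF = 0.896734, PV = 20.624886
  t = 4.0000: CF_t = 23.000000, DF = 0.864739, PV = 19.888994
  t = 5.0000: CF_t = 23.000000, DF = 0.833885, PV = 19.179357
  t = 6.0000: CF_t = 23.000000, DF = 0.804132, PV = 18.495041
  t = 7.0000: CF_t = 1023.000000, DF = 0.775441, PV = 793.276043
Price P = sum_t PV_t = 915.031693
First compute Macaulay numerator sum_t t * PV_t:
  t * PV_t at t = 1.0000: 22.179364
  t * PV_t at t = 2.0000: 42.776015
  t * PV_t at t = 3.0000: 61.874659
  t * PV_t at t = 4.0000: 79.555975
  t * PV_t at t = 5.0000: 95.896787
  t * PV_t at t = 6.0000: 110.970246
  t * PV_t at t = 7.0000: 5552.932304
Macaulay duration D = 5966.185350 / 915.031693 = 6.520195
Modified duration = D / (1 + y/m) = 6.520195 / (1 + 0.037000) = 6.287556


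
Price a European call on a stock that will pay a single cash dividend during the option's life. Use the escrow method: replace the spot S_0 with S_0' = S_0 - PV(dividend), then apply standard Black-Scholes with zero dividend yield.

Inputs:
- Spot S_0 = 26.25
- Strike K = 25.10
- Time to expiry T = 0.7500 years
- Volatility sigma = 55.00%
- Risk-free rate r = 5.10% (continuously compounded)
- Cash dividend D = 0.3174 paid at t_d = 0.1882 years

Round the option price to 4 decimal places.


PV(D) = D * exp(-r * t_d) = 0.3174 * 0.99044772 = 0.31436810
S_0' = S_0 - PV(D) = 26.2500 - 0.31436810 = 25.93563190
d1 = (ln(S_0'/K) + (r + sigma^2/2)*T) / (sigma*sqrt(T)) = 0.38721817
d2 = d1 - sigma*sqrt(T) = -0.08909580
exp(-rT) = 0.96247229
N(d1) = 0.65070265; N(d2) = 0.46450289
C = S_0' * N(d1) - K * exp(-rT) * N(d2) = 25.93563190 * 0.65070265 - 25.1000 * 0.96247229 * 0.46450289 = 5.6549

Answer: Price = 5.6549


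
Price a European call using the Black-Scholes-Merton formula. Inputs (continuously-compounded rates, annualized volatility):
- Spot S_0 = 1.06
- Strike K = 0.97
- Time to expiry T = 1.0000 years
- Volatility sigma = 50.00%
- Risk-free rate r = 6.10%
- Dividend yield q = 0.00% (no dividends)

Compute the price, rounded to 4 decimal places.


d1 = (ln(S/K) + (r - q + 0.5*sigma^2) * T) / (sigma * sqrt(T)) = 0.54945623
d2 = d1 - sigma * sqrt(T) = 0.04945623
exp(-rT) = 0.94082324; exp(-qT) = 1.00000000
C = S_0 * exp(-qT) * N(d1) - K * exp(-rT) * N(d2)
N(d1) = 0.70865380; N(d2) = 0.51972214
C = 1.0600 * 1.00000000 * 0.70865380 - 0.9700 * 0.94082324 * 0.51972214 = 0.2769

Answer: Price = 0.2769


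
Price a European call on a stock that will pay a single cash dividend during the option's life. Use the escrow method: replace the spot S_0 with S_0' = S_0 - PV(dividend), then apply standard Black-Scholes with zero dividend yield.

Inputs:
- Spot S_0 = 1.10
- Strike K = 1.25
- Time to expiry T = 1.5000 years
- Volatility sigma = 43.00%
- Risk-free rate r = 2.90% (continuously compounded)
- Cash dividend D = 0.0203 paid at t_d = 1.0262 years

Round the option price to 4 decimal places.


PV(D) = D * exp(-r * t_d) = 0.0203 * 0.97067866 = 0.01970478
S_0' = S_0 - PV(D) = 1.1000 - 0.01970478 = 1.08029522
d1 = (ln(S_0'/K) + (r + sigma^2/2)*T) / (sigma*sqrt(T)) = 0.06886258
d2 = d1 - sigma*sqrt(T) = -0.45777772
exp(-rT) = 0.95743255
N(d1) = 0.52745050; N(d2) = 0.32355607
C = S_0' * N(d1) - K * exp(-rT) * N(d2) = 1.08029522 * 0.52745050 - 1.2500 * 0.95743255 * 0.32355607 = 0.1826

Answer: Price = 0.1826


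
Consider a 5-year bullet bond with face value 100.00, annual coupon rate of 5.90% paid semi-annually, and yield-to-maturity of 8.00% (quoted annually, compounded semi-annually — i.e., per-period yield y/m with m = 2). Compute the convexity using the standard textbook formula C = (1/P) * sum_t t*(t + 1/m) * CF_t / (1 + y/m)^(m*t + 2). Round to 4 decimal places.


Answer: Convexity = 21.2037

Derivation:
Coupon per period c = face * coupon_rate / m = 2.950000
Periods per year m = 2; per-period yield y/m = 0.040000
Number of cashflows N = 10
Cashflows (t years, CF_t, discount factor 1/(1+y/m)^(m*t), PV):
  t = 0.5000: CF_t = 2.950000, DF = 0.961538, PV = 2.836538
  t = 1.0000: CF_t = 2.950000, DF = 0.924556, PV = 2.727441
  t = 1.5000: CF_t = 2.950000, DF = 0.888996, PV = 2.622539
  t = 2.0000: CF_t = 2.950000, DF = 0.854804, PV = 2.521672
  t = 2.5000: CF_t = 2.950000, DF = 0.821927, PV = 2.424685
  t = 3.0000: CF_t = 2.950000, DF = 0.790315, PV = 2.331428
  t = 3.5000: CF_t = 2.950000, DF = 0.759918, PV = 2.241758
  t = 4.0000: CF_t = 2.950000, DF = 0.730690, PV = 2.155536
  t = 4.5000: CF_t = 2.950000, DF = 0.702587, PV = 2.072631
  t = 5.0000: CF_t = 102.950000, DF = 0.675564, PV = 69.549331
Price P = sum_t PV_t = 91.483559
Convexity numerator sum_t t*(t + 1/m) * CF_t / (1+y/m)^(m*t + 2):
  t = 0.5000: term = 1.311270
  t = 1.0000: term = 3.782509
  t = 1.5000: term = 7.274055
  t = 2.0000: term = 11.657139
  t = 2.5000: term = 16.813182
  t = 3.0000: term = 22.633129
  t = 3.5000: term = 29.016832
  t = 4.0000: term = 35.872457
  t = 4.5000: term = 43.115934
  t = 5.0000: term = 1768.312322
Convexity = (1/P) * sum = 1939.788829 / 91.483559 = 21.203688


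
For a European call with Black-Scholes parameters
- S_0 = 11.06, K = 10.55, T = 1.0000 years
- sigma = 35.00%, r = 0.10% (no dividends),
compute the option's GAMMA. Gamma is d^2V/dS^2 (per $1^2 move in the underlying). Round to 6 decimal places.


Answer: Gamma = 0.098141

Derivation:
d1 = 0.3127403891; d2 = -0.0372596109
phi(d1) = 0.3799020553; exp(-qT) = 1.0000000000; exp(-rT) = 0.9990004998
Gamma = exp(-qT) * phi(d1) / (S * sigma * sqrt(T)) = 1.0000000000 * 0.3799020553 / (11.0600 * 0.3500 * 1.0000000000) = 0.098141


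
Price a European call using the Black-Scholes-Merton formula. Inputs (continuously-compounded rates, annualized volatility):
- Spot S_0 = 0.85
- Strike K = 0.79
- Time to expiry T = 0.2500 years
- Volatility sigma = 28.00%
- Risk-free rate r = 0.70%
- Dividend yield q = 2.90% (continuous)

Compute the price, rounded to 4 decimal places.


Answer: Price = 0.0784

Derivation:
d1 = (ln(S/K) + (r - q + 0.5*sigma^2) * T) / (sigma * sqrt(T)) = 0.55359574
d2 = d1 - sigma * sqrt(T) = 0.41359574
exp(-rT) = 0.99825153; exp(-qT) = 0.99277622
C = S_0 * exp(-qT) * N(d1) - K * exp(-rT) * N(d2)
N(d1) = 0.71007223; N(d2) = 0.66041490
C = 0.8500 * 0.99277622 * 0.71007223 - 0.7900 * 0.99825153 * 0.66041490 = 0.0784


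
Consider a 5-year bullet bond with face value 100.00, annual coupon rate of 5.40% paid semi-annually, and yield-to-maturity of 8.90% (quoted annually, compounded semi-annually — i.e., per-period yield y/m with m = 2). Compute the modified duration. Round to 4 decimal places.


Coupon per period c = face * coupon_rate / m = 2.700000
Periods per year m = 2; per-period yield y/m = 0.044500
Number of cashflows N = 10
Cashflows (t years, CF_t, discount factor 1/(1+y/m)^(m*t), PV):
  t = 0.5000: CF_t = 2.700000, DF = 0.957396, PV = 2.584969
  t = 1.0000: CF_t = 2.700000, DF = 0.916607, PV = 2.474839
  t = 1.5000: CF_t = 2.700000, DF = 0.877556, PV = 2.369400
  t = 2.0000: CF_t = 2.700000, DF = 0.840168, PV = 2.268454
  t = 2.5000: CF_t = 2.700000, DF = 0.804374, PV = 2.171809
  t = 3.0000: CF_t = 2.700000, DF = 0.770104, PV = 2.079281
  t = 3.5000: CF_t = 2.700000, DF = 0.737294, PV = 1.990695
  t = 4.0000: CF_t = 2.700000, DF = 0.705883, PV = 1.905883
  t = 4.5000: CF_t = 2.700000, DF = 0.675809, PV = 1.824684
  t = 5.0000: CF_t = 102.700000, DF = 0.647017, PV = 66.448625
Price P = sum_t PV_t = 86.118638
First compute Macaulay numerator sum_t t * PV_t:
  t * PV_t at t = 0.5000: 1.292484
  t * PV_t at t = 1.0000: 2.474839
  t * PV_t at t = 1.5000: 3.554100
  t * PV_t at t = 2.0000: 4.536908
  t * PV_t at t = 2.5000: 5.429521
  t * PV_t at t = 3.0000: 6.237842
  t * PV_t at t = 3.5000: 6.967431
  t * PV_t at t = 4.0000: 7.623532
  t * PV_t at t = 4.5000: 8.211080
  t * PV_t at t = 5.0000: 332.243126
Macaulay duration D = 378.570864 / 86.118638 = 4.395923
Modified duration = D / (1 + y/m) = 4.395923 / (1 + 0.044500) = 4.208638

Answer: Modified duration = 4.2086


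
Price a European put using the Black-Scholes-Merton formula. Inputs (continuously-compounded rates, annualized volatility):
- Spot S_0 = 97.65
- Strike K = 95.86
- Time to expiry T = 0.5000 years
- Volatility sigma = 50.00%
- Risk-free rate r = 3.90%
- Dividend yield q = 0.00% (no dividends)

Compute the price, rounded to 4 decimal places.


d1 = (ln(S/K) + (r - q + 0.5*sigma^2) * T) / (sigma * sqrt(T)) = 0.28425937
d2 = d1 - sigma * sqrt(T) = -0.06929402
exp(-rT) = 0.98068890; exp(-qT) = 1.00000000
P = K * exp(-rT) * N(-d2) - S_0 * exp(-qT) * N(-d1)
N(-d1) = 0.38810581; N(-d2) = 0.52762221
P = 95.8600 * 0.98068890 * 0.52762221 - 97.6500 * 1.00000000 * 0.38810581 = 11.7026

Answer: Price = 11.7026


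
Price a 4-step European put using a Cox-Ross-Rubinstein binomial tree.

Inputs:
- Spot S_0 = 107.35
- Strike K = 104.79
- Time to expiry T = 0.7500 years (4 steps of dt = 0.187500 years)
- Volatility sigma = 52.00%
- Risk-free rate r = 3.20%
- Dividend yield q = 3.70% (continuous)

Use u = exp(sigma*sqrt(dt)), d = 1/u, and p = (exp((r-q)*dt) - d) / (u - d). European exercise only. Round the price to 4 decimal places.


Answer: Price = V(0,0) = 16.7040

Derivation:
dt = T/N = 0.187500
u = exp(sigma*sqrt(dt)) = 1.252531; d = 1/u = 0.798383
p = (exp((r-q)*dt) - d) / (u - d) = 0.441882
Discount per step: exp(-r*dt) = 0.994018
Stock lattice S(k, i) with i counting down-moves:
  k=0: S(0,0) = 107.3500
  k=1: S(1,0) = 134.4592; S(1,1) = 85.7064
  k=2: S(2,0) = 168.4144; S(2,1) = 107.3500; S(2,2) = 68.4266
  k=3: S(3,0) = 210.9443; S(3,1) = 134.4592; S(3,2) = 85.7064; S(3,3) = 54.6306
  k=4: S(4,0) = 264.2144; S(4,1) = 168.4144; S(4,2) = 107.3500; S(4,3) = 68.4266; S(4,4) = 43.6162
Terminal payoffs V(N, i) = max(K - S_T, 0):
  V(4,0) = 0.000000; V(4,1) = 0.000000; V(4,2) = 0.000000; V(4,3) = 36.363422; V(4,4) = 61.173823
Backward induction: V(k, i) = exp(-r*dt) * [p * V(k+1, i) + (1-p) * V(k+1, i+1)].
  V(3,0) = exp(-r*dt) * [p*0.000000 + (1-p)*0.000000] = 0.000000
  V(3,1) = exp(-r*dt) * [p*0.000000 + (1-p)*0.000000] = 0.000000
  V(3,2) = exp(-r*dt) * [p*0.000000 + (1-p)*36.363422] = 20.173687
  V(3,3) = exp(-r*dt) * [p*36.363422 + (1-p)*61.173823] = 49.910201
  V(2,0) = exp(-r*dt) * [p*0.000000 + (1-p)*0.000000] = 0.000000
  V(2,1) = exp(-r*dt) * [p*0.000000 + (1-p)*20.173687] = 11.191952
  V(2,2) = exp(-r*dt) * [p*20.173687 + (1-p)*49.910201] = 36.550221
  V(1,0) = exp(-r*dt) * [p*0.000000 + (1-p)*11.191952] = 6.209067
  V(1,1) = exp(-r*dt) * [p*11.191952 + (1-p)*36.550221] = 25.193253
  V(0,0) = exp(-r*dt) * [p*6.209067 + (1-p)*25.193253] = 16.703965


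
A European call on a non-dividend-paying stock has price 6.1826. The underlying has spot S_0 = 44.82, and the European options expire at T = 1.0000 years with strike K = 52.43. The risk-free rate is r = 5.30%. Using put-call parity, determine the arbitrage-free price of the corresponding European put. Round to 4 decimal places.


Answer: Put price = 11.0862

Derivation:
Put-call parity: C - P = S_0 * exp(-qT) - K * exp(-rT).
S_0 * exp(-qT) = 44.8200 * 1.00000000 = 44.82000000
K * exp(-rT) = 52.4300 * 0.94838001 = 49.72356405
P = C - S*exp(-qT) + K*exp(-rT)
P = 6.1826 - 44.82000000 + 49.72356405 = 11.0862


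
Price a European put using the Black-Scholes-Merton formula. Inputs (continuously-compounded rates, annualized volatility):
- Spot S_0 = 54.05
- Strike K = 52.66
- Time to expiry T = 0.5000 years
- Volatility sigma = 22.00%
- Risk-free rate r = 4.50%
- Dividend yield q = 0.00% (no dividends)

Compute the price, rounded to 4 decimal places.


d1 = (ln(S/K) + (r - q + 0.5*sigma^2) * T) / (sigma * sqrt(T)) = 0.38989476
d2 = d1 - sigma * sqrt(T) = 0.23433127
exp(-rT) = 0.97775124; exp(-qT) = 1.00000000
P = K * exp(-rT) * N(-d2) - S_0 * exp(-qT) * N(-d1)
N(-d1) = 0.34830719; N(-d2) = 0.40736391
P = 52.6600 * 0.97775124 * 0.40736391 - 54.0500 * 1.00000000 * 0.34830719 = 2.1485

Answer: Price = 2.1485


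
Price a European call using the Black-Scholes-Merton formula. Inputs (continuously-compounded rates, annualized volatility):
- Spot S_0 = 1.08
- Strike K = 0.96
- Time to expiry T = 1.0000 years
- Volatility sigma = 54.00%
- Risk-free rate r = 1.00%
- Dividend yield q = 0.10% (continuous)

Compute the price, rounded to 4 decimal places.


d1 = (ln(S/K) + (r - q + 0.5*sigma^2) * T) / (sigma * sqrt(T)) = 0.50478340
d2 = d1 - sigma * sqrt(T) = -0.03521660
exp(-rT) = 0.99004983; exp(-qT) = 0.99900050
C = S_0 * exp(-qT) * N(d1) - K * exp(-rT) * N(d2)
N(d1) = 0.69314451; N(d2) = 0.48595351
C = 1.0800 * 0.99900050 * 0.69314451 - 0.9600 * 0.99004983 * 0.48595351 = 0.2860

Answer: Price = 0.2860


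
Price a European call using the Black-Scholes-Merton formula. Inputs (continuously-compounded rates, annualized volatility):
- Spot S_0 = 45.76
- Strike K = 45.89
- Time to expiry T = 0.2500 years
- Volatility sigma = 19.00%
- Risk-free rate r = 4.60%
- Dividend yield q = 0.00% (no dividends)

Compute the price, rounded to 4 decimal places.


d1 = (ln(S/K) + (r - q + 0.5*sigma^2) * T) / (sigma * sqrt(T)) = 0.13869072
d2 = d1 - sigma * sqrt(T) = 0.04369072
exp(-rT) = 0.98856587; exp(-qT) = 1.00000000
C = S_0 * exp(-qT) * N(d1) - K * exp(-rT) * N(d2)
N(d1) = 0.55515273; N(d2) = 0.51742453
C = 45.7600 * 1.00000000 * 0.55515273 - 45.8900 * 0.98856587 * 0.51742453 = 1.9307

Answer: Price = 1.9307


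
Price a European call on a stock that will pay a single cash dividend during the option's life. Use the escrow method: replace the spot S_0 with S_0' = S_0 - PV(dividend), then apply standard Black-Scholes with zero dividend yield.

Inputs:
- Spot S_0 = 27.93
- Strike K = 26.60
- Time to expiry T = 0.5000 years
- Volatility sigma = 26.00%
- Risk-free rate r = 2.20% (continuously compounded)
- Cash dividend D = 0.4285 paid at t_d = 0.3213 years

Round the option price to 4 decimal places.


Answer: Price = 2.6256

Derivation:
PV(D) = D * exp(-r * t_d) = 0.4285 * 0.99295632 = 0.42548178
S_0' = S_0 - PV(D) = 27.9300 - 0.42548178 = 27.50451822
d1 = (ln(S_0'/K) + (r + sigma^2/2)*T) / (sigma*sqrt(T)) = 0.33364058
d2 = d1 - sigma*sqrt(T) = 0.14979282
exp(-rT) = 0.98906028
N(d1) = 0.63067460; N(d2) = 0.55953596
C = S_0' * N(d1) - K * exp(-rT) * N(d2) = 27.50451822 * 0.63067460 - 26.6000 * 0.98906028 * 0.55953596 = 2.6256


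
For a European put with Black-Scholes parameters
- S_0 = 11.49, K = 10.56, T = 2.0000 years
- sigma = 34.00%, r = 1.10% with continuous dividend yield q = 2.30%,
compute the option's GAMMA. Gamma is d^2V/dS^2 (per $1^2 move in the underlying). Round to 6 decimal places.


d1 = 0.3660396768; d2 = -0.1147929344
phi(d1) = 0.3730916960; exp(-qT) = 0.9550419622; exp(-rT) = 0.9782402351
Gamma = exp(-qT) * phi(d1) / (S * sigma * sqrt(T)) = 0.9550419622 * 0.3730916960 / (11.4900 * 0.3400 * 1.4142135624) = 0.064495

Answer: Gamma = 0.064495


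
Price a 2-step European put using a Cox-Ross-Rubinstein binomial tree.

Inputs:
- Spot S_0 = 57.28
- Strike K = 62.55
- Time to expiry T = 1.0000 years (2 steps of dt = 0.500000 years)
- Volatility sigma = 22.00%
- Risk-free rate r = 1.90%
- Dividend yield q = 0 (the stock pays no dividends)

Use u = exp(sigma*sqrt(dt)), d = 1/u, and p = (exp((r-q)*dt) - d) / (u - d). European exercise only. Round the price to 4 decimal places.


Answer: Price = V(0,0) = 7.8024

Derivation:
dt = T/N = 0.500000
u = exp(sigma*sqrt(dt)) = 1.168316; d = 1/u = 0.855933
p = (exp((r-q)*dt) - d) / (u - d) = 0.491744
Discount per step: exp(-r*dt) = 0.990545
Stock lattice S(k, i) with i counting down-moves:
  k=0: S(0,0) = 57.2800
  k=1: S(1,0) = 66.9211; S(1,1) = 49.0278
  k=2: S(2,0) = 78.1851; S(2,1) = 57.2800; S(2,2) = 41.9645
Terminal payoffs V(N, i) = max(K - S_T, 0):
  V(2,0) = 0.000000; V(2,1) = 5.270000; V(2,2) = 20.585478
Backward induction: V(k, i) = exp(-r*dt) * [p * V(k+1, i) + (1-p) * V(k+1, i+1)].
  V(1,0) = exp(-r*dt) * [p*0.000000 + (1-p)*5.270000] = 2.653186
  V(1,1) = exp(-r*dt) * [p*5.270000 + (1-p)*20.585478] = 12.930762
  V(0,0) = exp(-r*dt) * [p*2.653186 + (1-p)*12.930762] = 7.802354


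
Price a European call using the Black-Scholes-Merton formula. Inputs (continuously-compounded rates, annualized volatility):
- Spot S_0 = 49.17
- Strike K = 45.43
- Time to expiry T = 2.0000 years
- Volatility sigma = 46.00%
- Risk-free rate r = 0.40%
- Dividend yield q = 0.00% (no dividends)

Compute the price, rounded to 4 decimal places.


d1 = (ln(S/K) + (r - q + 0.5*sigma^2) * T) / (sigma * sqrt(T)) = 0.45917516
d2 = d1 - sigma * sqrt(T) = -0.19136308
exp(-rT) = 0.99203191; exp(-qT) = 1.00000000
C = S_0 * exp(-qT) * N(d1) - K * exp(-rT) * N(d2)
N(d1) = 0.67694581; N(d2) = 0.42412057
C = 49.1700 * 1.00000000 * 0.67694581 - 45.4300 * 0.99203191 * 0.42412057 = 14.1712

Answer: Price = 14.1712


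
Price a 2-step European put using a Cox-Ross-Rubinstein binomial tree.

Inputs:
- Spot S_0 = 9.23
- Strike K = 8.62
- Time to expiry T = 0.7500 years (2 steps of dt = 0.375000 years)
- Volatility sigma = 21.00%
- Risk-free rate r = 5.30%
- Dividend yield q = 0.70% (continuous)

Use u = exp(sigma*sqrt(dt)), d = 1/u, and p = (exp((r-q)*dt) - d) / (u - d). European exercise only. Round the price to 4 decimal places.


Answer: Price = V(0,0) = 0.3077

Derivation:
dt = T/N = 0.375000
u = exp(sigma*sqrt(dt)) = 1.137233; d = 1/u = 0.879327
p = (exp((r-q)*dt) - d) / (u - d) = 0.535360
Discount per step: exp(-r*dt) = 0.980321
Stock lattice S(k, i) with i counting down-moves:
  k=0: S(0,0) = 9.2300
  k=1: S(1,0) = 10.4967; S(1,1) = 8.1162
  k=2: S(2,0) = 11.9372; S(2,1) = 9.2300; S(2,2) = 7.1368
Terminal payoffs V(N, i) = max(K - S_T, 0):
  V(2,0) = 0.000000; V(2,1) = 0.000000; V(2,2) = 1.483213
Backward induction: V(k, i) = exp(-r*dt) * [p * V(k+1, i) + (1-p) * V(k+1, i+1)].
  V(1,0) = exp(-r*dt) * [p*0.000000 + (1-p)*0.000000] = 0.000000
  V(1,1) = exp(-r*dt) * [p*0.000000 + (1-p)*1.483213] = 0.675599
  V(0,0) = exp(-r*dt) * [p*0.000000 + (1-p)*0.675599] = 0.307733


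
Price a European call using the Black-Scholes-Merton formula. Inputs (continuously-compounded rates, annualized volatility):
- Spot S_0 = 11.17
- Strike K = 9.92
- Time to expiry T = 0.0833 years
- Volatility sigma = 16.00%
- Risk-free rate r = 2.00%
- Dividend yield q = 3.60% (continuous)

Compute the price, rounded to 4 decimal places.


d1 = (ln(S/K) + (r - q + 0.5*sigma^2) * T) / (sigma * sqrt(T)) = 2.56421075
d2 = d1 - sigma * sqrt(T) = 2.51803197
exp(-rT) = 0.99833539; exp(-qT) = 0.99700569
C = S_0 * exp(-qT) * N(d1) - K * exp(-rT) * N(d2)
N(d1) = 0.99482946; N(d2) = 0.99409937
C = 11.1700 * 0.99700569 * 0.99482946 - 9.9200 * 0.99833539 * 0.99409937 = 1.2339

Answer: Price = 1.2339


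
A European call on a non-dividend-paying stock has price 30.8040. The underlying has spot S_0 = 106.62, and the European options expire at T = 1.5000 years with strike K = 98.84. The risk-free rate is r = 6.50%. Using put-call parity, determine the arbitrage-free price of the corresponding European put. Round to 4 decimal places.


Put-call parity: C - P = S_0 * exp(-qT) - K * exp(-rT).
S_0 * exp(-qT) = 106.6200 * 1.00000000 = 106.62000000
K * exp(-rT) = 98.8400 * 0.90710234 = 89.65799544
P = C - S*exp(-qT) + K*exp(-rT)
P = 30.8040 - 106.62000000 + 89.65799544 = 13.8420

Answer: Put price = 13.8420


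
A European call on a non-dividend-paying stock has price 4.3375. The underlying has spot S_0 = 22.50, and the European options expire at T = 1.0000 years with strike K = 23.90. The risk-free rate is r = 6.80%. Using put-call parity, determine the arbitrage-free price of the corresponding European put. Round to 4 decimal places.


Answer: Put price = 4.1663

Derivation:
Put-call parity: C - P = S_0 * exp(-qT) - K * exp(-rT).
S_0 * exp(-qT) = 22.5000 * 1.00000000 = 22.50000000
K * exp(-rT) = 23.9000 * 0.93426047 = 22.32882532
P = C - S*exp(-qT) + K*exp(-rT)
P = 4.3375 - 22.50000000 + 22.32882532 = 4.1663


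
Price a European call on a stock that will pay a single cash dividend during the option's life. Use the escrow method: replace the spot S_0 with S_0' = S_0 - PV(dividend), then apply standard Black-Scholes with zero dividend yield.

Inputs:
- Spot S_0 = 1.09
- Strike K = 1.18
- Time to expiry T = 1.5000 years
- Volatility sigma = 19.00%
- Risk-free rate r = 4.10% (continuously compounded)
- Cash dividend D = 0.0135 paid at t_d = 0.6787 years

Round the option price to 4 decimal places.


PV(D) = D * exp(-r * t_d) = 0.0135 * 0.97255690 = 0.01312952
S_0' = S_0 - PV(D) = 1.0900 - 0.01312952 = 1.07687048
d1 = (ln(S_0'/K) + (r + sigma^2/2)*T) / (sigma*sqrt(T)) = -0.01237768
d2 = d1 - sigma*sqrt(T) = -0.24507921
exp(-rT) = 0.94035295
N(d1) = 0.49506214; N(d2) = 0.40319755
C = S_0' * N(d1) - K * exp(-rT) * N(d2) = 1.07687048 * 0.49506214 - 1.1800 * 0.94035295 * 0.40319755 = 0.0857

Answer: Price = 0.0857


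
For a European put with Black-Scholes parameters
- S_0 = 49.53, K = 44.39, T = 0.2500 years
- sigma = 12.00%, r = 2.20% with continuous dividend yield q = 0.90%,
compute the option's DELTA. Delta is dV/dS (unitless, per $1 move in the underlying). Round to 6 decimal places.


Answer: Delta = -0.027988

Derivation:
d1 = 1.9102387959; d2 = 1.8502387959
phi(d1) = 0.0643483065; exp(-qT) = 0.9977525294; exp(-rT) = 0.9945150973
N(-d1) = 0.0280512370
Delta = -exp(-qT) * N(-d1) = -0.9977525294 * 0.0280512370 = -0.027988


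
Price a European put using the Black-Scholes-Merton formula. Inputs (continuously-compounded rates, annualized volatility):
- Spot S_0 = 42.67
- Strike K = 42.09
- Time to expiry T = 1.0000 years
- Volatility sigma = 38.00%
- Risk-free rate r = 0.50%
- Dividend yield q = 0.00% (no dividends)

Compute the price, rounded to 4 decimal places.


Answer: Price = 5.9831

Derivation:
d1 = (ln(S/K) + (r - q + 0.5*sigma^2) * T) / (sigma * sqrt(T)) = 0.23917346
d2 = d1 - sigma * sqrt(T) = -0.14082654
exp(-rT) = 0.99501248; exp(-qT) = 1.00000000
P = K * exp(-rT) * N(-d2) - S_0 * exp(-qT) * N(-d1)
N(-d1) = 0.40548554; N(-d2) = 0.55599651
P = 42.0900 * 0.99501248 * 0.55599651 - 42.6700 * 1.00000000 * 0.40548554 = 5.9831


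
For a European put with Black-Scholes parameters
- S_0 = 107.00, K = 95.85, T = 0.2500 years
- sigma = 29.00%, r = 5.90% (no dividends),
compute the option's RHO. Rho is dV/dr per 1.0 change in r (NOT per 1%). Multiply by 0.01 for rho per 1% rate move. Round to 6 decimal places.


Answer: Rho = -5.083688

Derivation:
d1 = 0.9331507929; d2 = 0.7881507929
phi(d1) = 0.2581217943; exp(-qT) = 1.0000000000; exp(-rT) = 0.9853582484
N(-d2) = 0.2153042539
Rho = -K*T*exp(-rT)*N(-d2) = -95.8500 * 0.2500 * 0.9853582484 * 0.2153042539 = -5.083688


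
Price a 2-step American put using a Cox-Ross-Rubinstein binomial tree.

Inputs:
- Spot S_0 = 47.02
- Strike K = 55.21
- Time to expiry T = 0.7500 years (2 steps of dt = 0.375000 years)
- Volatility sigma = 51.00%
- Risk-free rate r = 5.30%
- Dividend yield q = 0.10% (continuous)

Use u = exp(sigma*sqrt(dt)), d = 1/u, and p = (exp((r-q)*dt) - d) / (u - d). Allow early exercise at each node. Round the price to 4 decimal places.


dt = T/N = 0.375000
u = exp(sigma*sqrt(dt)) = 1.366578; d = 1/u = 0.731755
p = (exp((r-q)*dt) - d) / (u - d) = 0.453570
Discount per step: exp(-r*dt) = 0.980321
Stock lattice S(k, i) with i counting down-moves:
  k=0: S(0,0) = 47.0200
  k=1: S(1,0) = 64.2565; S(1,1) = 34.4071
  k=2: S(2,0) = 87.8115; S(2,1) = 47.0200; S(2,2) = 25.1776
Terminal payoffs V(N, i) = max(K - S_T, 0):
  V(2,0) = 0.000000; V(2,1) = 8.190000; V(2,2) = 30.032439
Backward induction: V(k, i) = exp(-r*dt) * [p * V(k+1, i) + (1-p) * V(k+1, i+1)]; then take max(V_cont, immediate exercise) for American.
  V(1,0) = exp(-r*dt) * [p*0.000000 + (1-p)*8.190000] = 4.387197; exercise = 0.000000; V(1,0) = max -> 4.387197
  V(1,1) = exp(-r*dt) * [p*8.190000 + (1-p)*30.032439] = 19.729328; exercise = 20.802894; V(1,1) = max -> 20.802894
  V(0,0) = exp(-r*dt) * [p*4.387197 + (1-p)*20.802894] = 13.094378; exercise = 8.190000; V(0,0) = max -> 13.094378

Answer: Price = V(0,0) = 13.0944


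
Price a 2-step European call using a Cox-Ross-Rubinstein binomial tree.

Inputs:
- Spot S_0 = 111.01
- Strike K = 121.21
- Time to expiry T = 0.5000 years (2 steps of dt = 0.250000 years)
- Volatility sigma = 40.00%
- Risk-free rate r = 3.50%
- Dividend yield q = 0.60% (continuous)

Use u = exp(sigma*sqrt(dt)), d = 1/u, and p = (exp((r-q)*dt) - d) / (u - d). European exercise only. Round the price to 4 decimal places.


Answer: Price = V(0,0) = 9.5651

Derivation:
dt = T/N = 0.250000
u = exp(sigma*sqrt(dt)) = 1.221403; d = 1/u = 0.818731
p = (exp((r-q)*dt) - d) / (u - d) = 0.468236
Discount per step: exp(-r*dt) = 0.991288
Stock lattice S(k, i) with i counting down-moves:
  k=0: S(0,0) = 111.0100
  k=1: S(1,0) = 135.5879; S(1,1) = 90.8873
  k=2: S(2,0) = 165.6075; S(2,1) = 111.0100; S(2,2) = 74.4122
Terminal payoffs V(N, i) = max(S_T - K, 0):
  V(2,0) = 44.397460; V(2,1) = 0.000000; V(2,2) = 0.000000
Backward induction: V(k, i) = exp(-r*dt) * [p * V(k+1, i) + (1-p) * V(k+1, i+1)].
  V(1,0) = exp(-r*dt) * [p*44.397460 + (1-p)*0.000000] = 20.607390
  V(1,1) = exp(-r*dt) * [p*0.000000 + (1-p)*0.000000] = 0.000000
  V(0,0) = exp(-r*dt) * [p*20.607390 + (1-p)*0.000000] = 9.565064


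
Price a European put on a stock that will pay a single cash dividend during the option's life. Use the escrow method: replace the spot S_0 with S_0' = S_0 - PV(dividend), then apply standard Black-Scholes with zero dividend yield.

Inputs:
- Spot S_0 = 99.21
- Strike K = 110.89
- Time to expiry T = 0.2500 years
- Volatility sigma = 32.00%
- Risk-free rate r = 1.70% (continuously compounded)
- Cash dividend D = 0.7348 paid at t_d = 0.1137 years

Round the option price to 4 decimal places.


Answer: Price = 14.2610

Derivation:
PV(D) = D * exp(-r * t_d) = 0.7348 * 0.99806897 = 0.73338108
S_0' = S_0 - PV(D) = 99.2100 - 0.73338108 = 98.47661892
d1 = (ln(S_0'/K) + (r + sigma^2/2)*T) / (sigma*sqrt(T)) = -0.63543481
d2 = d1 - sigma*sqrt(T) = -0.79543481
exp(-rT) = 0.99575902
N(-d1) = 0.73742757; N(-d2) = 0.78681969
P = K * exp(-rT) * N(-d2) - S_0' * N(-d1) = 110.8900 * 0.99575902 * 0.78681969 - 98.47661892 * 0.73742757 = 14.2610


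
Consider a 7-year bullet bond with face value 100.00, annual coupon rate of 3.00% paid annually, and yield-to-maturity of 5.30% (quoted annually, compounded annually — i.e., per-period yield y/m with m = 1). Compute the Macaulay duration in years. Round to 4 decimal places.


Answer: Macaulay duration = 6.3660 years

Derivation:
Coupon per period c = face * coupon_rate / m = 3.000000
Periods per year m = 1; per-period yield y/m = 0.053000
Number of cashflows N = 7
Cashflows (t years, CF_t, discount factor 1/(1+y/m)^(m*t), PV):
  t = 1.0000: CF_t = 3.000000, DF = 0.949668, PV = 2.849003
  t = 2.0000: CF_t = 3.000000, DF = 0.901869, PV = 2.705606
  t = 3.0000: CF_t = 3.000000, DF = 0.856475, PV = 2.569426
  t = 4.0000: CF_t = 3.000000, DF = 0.813367, PV = 2.440101
  t = 5.0000: CF_t = 3.000000, DF = 0.772428, PV = 2.317285
  t = 6.0000: CF_t = 3.000000, DF = 0.733550, PV = 2.200650
  t = 7.0000: CF_t = 103.000000, DF = 0.696629, PV = 71.752763
Price P = sum_t PV_t = 86.834833
Macaulay numerator sum_t t * PV_t:
  t * PV_t at t = 1.0000: 2.849003
  t * PV_t at t = 2.0000: 5.411211
  t * PV_t at t = 3.0000: 7.708278
  t * PV_t at t = 4.0000: 9.760403
  t * PV_t at t = 5.0000: 11.586424
  t * PV_t at t = 6.0000: 13.203902
  t * PV_t at t = 7.0000: 502.269338
Macaulay duration D = (sum_t t * PV_t) / P = 552.788559 / 86.834833 = 6.365977


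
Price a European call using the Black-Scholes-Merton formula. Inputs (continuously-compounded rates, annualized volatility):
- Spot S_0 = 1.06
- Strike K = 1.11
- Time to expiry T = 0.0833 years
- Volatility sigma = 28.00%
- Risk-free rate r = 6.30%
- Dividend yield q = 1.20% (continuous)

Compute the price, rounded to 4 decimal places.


d1 = (ln(S/K) + (r - q + 0.5*sigma^2) * T) / (sigma * sqrt(T)) = -0.47736762
d2 = d1 - sigma * sqrt(T) = -0.55818049
exp(-rT) = 0.99476585; exp(-qT) = 0.99900090
C = S_0 * exp(-qT) * N(d1) - K * exp(-rT) * N(d2)
N(d1) = 0.31655019; N(d2) = 0.28836057
C = 1.0600 * 0.99900090 * 0.31655019 - 1.1100 * 0.99476585 * 0.28836057 = 0.0168

Answer: Price = 0.0168


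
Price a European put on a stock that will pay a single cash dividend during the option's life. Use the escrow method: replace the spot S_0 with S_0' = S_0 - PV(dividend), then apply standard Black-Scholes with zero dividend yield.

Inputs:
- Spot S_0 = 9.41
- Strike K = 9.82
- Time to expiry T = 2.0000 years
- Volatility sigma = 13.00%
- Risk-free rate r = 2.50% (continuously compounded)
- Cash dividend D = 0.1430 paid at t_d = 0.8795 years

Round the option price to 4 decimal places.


Answer: Price = 0.7176

Derivation:
PV(D) = D * exp(-r * t_d) = 0.1430 * 0.97825246 = 0.13989010
S_0' = S_0 - PV(D) = 9.4100 - 0.13989010 = 9.27010990
d1 = (ln(S_0'/K) + (r + sigma^2/2)*T) / (sigma*sqrt(T)) = 0.05044452
d2 = d1 - sigma*sqrt(T) = -0.13340324
exp(-rT) = 0.95122942
N(-d1) = 0.47988408; N(-d2) = 0.55306276
P = K * exp(-rT) * N(-d2) - S_0' * N(-d1) = 9.8200 * 0.95122942 * 0.55306276 - 9.27010990 * 0.47988408 = 0.7176


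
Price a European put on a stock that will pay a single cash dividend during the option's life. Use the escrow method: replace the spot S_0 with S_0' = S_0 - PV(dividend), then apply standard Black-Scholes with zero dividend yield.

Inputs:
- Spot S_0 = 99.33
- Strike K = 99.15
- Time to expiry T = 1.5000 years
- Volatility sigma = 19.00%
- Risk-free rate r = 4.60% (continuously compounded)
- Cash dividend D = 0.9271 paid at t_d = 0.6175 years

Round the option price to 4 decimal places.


PV(D) = D * exp(-r * t_d) = 0.9271 * 0.97199463 = 0.90113622
S_0' = S_0 - PV(D) = 99.3300 - 0.90113622 = 98.42886378
d1 = (ln(S_0'/K) + (r + sigma^2/2)*T) / (sigma*sqrt(T)) = 0.38149830
d2 = d1 - sigma*sqrt(T) = 0.14879678
exp(-rT) = 0.93332668
N(-d1) = 0.35141676; N(-d2) = 0.44085700
P = K * exp(-rT) * N(-d2) - S_0' * N(-d1) = 99.1500 * 0.93332668 * 0.44085700 - 98.42886378 * 0.35141676 = 6.2071

Answer: Price = 6.2071


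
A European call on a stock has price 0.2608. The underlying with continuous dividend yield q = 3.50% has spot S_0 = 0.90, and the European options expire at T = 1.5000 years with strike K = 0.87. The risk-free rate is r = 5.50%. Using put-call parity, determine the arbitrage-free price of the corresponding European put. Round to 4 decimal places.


Put-call parity: C - P = S_0 * exp(-qT) - K * exp(-rT).
S_0 * exp(-qT) = 0.9000 * 0.94885432 = 0.85396889
K * exp(-rT) = 0.8700 * 0.92081144 = 0.80110595
P = C - S*exp(-qT) + K*exp(-rT)
P = 0.2608 - 0.85396889 + 0.80110595 = 0.2079

Answer: Put price = 0.2079


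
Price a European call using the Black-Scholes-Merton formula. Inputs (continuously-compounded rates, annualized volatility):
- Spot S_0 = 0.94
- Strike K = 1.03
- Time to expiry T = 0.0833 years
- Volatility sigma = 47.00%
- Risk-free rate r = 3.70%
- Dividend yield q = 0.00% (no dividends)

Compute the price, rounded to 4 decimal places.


d1 = (ln(S/K) + (r - q + 0.5*sigma^2) * T) / (sigma * sqrt(T)) = -0.58349811
d2 = d1 - sigma * sqrt(T) = -0.71914829
exp(-rT) = 0.99692264; exp(-qT) = 1.00000000
C = S_0 * exp(-qT) * N(d1) - K * exp(-rT) * N(d2)
N(d1) = 0.27977901; N(d2) = 0.23602478
C = 0.9400 * 1.00000000 * 0.27977901 - 1.0300 * 0.99692264 * 0.23602478 = 0.0206

Answer: Price = 0.0206


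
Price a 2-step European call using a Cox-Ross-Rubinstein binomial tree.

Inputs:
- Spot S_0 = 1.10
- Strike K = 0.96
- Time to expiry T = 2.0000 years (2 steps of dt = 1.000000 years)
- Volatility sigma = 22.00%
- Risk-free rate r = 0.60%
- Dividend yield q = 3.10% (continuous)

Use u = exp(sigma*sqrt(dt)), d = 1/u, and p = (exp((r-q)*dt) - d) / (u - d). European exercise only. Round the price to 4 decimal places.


Answer: Price = V(0,0) = 0.1779

Derivation:
dt = T/N = 1.000000
u = exp(sigma*sqrt(dt)) = 1.246077; d = 1/u = 0.802519
p = (exp((r-q)*dt) - d) / (u - d) = 0.389557
Discount per step: exp(-r*dt) = 0.994018
Stock lattice S(k, i) with i counting down-moves:
  k=0: S(0,0) = 1.1000
  k=1: S(1,0) = 1.3707; S(1,1) = 0.8828
  k=2: S(2,0) = 1.7080; S(2,1) = 1.1000; S(2,2) = 0.7084
Terminal payoffs V(N, i) = max(S_T - K, 0):
  V(2,0) = 0.747978; V(2,1) = 0.140000; V(2,2) = 0.000000
Backward induction: V(k, i) = exp(-r*dt) * [p * V(k+1, i) + (1-p) * V(k+1, i+1)].
  V(1,0) = exp(-r*dt) * [p*0.747978 + (1-p)*0.140000] = 0.374588
  V(1,1) = exp(-r*dt) * [p*0.140000 + (1-p)*0.000000] = 0.054212
  V(0,0) = exp(-r*dt) * [p*0.374588 + (1-p)*0.054212] = 0.177946


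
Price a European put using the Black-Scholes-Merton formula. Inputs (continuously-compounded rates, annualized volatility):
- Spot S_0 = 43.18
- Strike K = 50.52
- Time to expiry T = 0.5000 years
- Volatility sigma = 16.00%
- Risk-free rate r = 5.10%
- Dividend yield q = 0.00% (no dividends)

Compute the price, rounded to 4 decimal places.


Answer: Price = 6.3838

Derivation:
d1 = (ln(S/K) + (r - q + 0.5*sigma^2) * T) / (sigma * sqrt(T)) = -1.10566639
d2 = d1 - sigma * sqrt(T) = -1.21880348
exp(-rT) = 0.97482238; exp(-qT) = 1.00000000
P = K * exp(-rT) * N(-d2) - S_0 * exp(-qT) * N(-d1)
N(-d1) = 0.86556453; N(-d2) = 0.88854060
P = 50.5200 * 0.97482238 * 0.88854060 - 43.1800 * 1.00000000 * 0.86556453 = 6.3838


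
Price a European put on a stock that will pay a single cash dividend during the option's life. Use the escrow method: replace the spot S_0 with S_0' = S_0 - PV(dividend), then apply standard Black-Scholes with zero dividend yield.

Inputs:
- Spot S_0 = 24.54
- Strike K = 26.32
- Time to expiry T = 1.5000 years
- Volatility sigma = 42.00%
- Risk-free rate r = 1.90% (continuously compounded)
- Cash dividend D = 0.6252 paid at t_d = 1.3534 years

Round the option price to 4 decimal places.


Answer: Price = 5.8908

Derivation:
PV(D) = D * exp(-r * t_d) = 0.6252 * 0.97461320 = 0.60932818
S_0' = S_0 - PV(D) = 24.5400 - 0.60932818 = 23.93067182
d1 = (ln(S_0'/K) + (r + sigma^2/2)*T) / (sigma*sqrt(T)) = 0.12759095
d2 = d1 - sigma*sqrt(T) = -0.38680190
exp(-rT) = 0.97190229
N(-d1) = 0.44923635; N(-d2) = 0.65054856
P = K * exp(-rT) * N(-d2) - S_0' * N(-d1) = 26.3200 * 0.97190229 * 0.65054856 - 23.93067182 * 0.44923635 = 5.8908


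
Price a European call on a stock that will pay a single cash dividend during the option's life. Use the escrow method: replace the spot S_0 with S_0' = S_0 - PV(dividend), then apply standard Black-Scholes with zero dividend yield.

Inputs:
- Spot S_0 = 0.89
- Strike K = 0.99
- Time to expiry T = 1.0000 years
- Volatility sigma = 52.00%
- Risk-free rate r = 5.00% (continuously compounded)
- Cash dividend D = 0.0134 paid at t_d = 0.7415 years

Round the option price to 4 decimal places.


PV(D) = D * exp(-r * t_d) = 0.0134 * 0.96360386 = 0.01291229
S_0' = S_0 - PV(D) = 0.8900 - 0.01291229 = 0.87708771
d1 = (ln(S_0'/K) + (r + sigma^2/2)*T) / (sigma*sqrt(T)) = 0.12327318
d2 = d1 - sigma*sqrt(T) = -0.39672682
exp(-rT) = 0.95122942
N(d1) = 0.54905461; N(d2) = 0.34578446
C = S_0' * N(d1) - K * exp(-rT) * N(d2) = 0.87708771 * 0.54905461 - 0.9900 * 0.95122942 * 0.34578446 = 0.1559

Answer: Price = 0.1559


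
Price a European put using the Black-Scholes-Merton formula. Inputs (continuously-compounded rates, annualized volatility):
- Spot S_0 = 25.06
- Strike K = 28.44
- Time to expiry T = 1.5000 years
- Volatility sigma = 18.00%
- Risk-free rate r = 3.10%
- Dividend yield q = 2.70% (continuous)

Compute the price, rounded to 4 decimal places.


Answer: Price = 4.1147

Derivation:
d1 = (ln(S/K) + (r - q + 0.5*sigma^2) * T) / (sigma * sqrt(T)) = -0.43647936
d2 = d1 - sigma * sqrt(T) = -0.65693344
exp(-rT) = 0.95456456; exp(-qT) = 0.96030916
P = K * exp(-rT) * N(-d2) - S_0 * exp(-qT) * N(-d1)
N(-d1) = 0.66875552; N(-d2) = 0.74438814
P = 28.4400 * 0.95456456 * 0.74438814 - 25.0600 * 0.96030916 * 0.66875552 = 4.1147


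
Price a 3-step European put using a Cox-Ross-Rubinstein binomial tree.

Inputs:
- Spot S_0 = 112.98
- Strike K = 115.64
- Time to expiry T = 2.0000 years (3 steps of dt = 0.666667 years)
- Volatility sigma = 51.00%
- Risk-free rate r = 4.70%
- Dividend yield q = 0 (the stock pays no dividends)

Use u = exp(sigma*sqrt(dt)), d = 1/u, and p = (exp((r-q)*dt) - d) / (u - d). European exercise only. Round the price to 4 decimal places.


Answer: Price = V(0,0) = 29.3132

Derivation:
dt = T/N = 0.666667
u = exp(sigma*sqrt(dt)) = 1.516512; d = 1/u = 0.659408
p = (exp((r-q)*dt) - d) / (u - d) = 0.434511
Discount per step: exp(-r*dt) = 0.969152
Stock lattice S(k, i) with i counting down-moves:
  k=0: S(0,0) = 112.9800
  k=1: S(1,0) = 171.3356; S(1,1) = 74.4999
  k=2: S(2,0) = 259.8325; S(2,1) = 112.9800; S(2,2) = 49.1258
  k=3: S(3,0) = 394.0393; S(3,1) = 171.3356; S(3,2) = 74.4999; S(3,3) = 32.3939
Terminal payoffs V(N, i) = max(K - S_T, 0):
  V(3,0) = 0.000000; V(3,1) = 0.000000; V(3,2) = 41.140117; V(3,3) = 83.246071
Backward induction: V(k, i) = exp(-r*dt) * [p * V(k+1, i) + (1-p) * V(k+1, i+1)].
  V(2,0) = exp(-r*dt) * [p*0.000000 + (1-p)*0.000000] = 0.000000
  V(2,1) = exp(-r*dt) * [p*0.000000 + (1-p)*41.140117] = 22.546627
  V(2,2) = exp(-r*dt) * [p*41.140117 + (1-p)*83.246071] = 62.946994
  V(1,0) = exp(-r*dt) * [p*0.000000 + (1-p)*22.546627] = 12.356561
  V(1,1) = exp(-r*dt) * [p*22.546627 + (1-p)*62.946994] = 43.992330
  V(0,0) = exp(-r*dt) * [p*12.356561 + (1-p)*43.992330] = 29.313210


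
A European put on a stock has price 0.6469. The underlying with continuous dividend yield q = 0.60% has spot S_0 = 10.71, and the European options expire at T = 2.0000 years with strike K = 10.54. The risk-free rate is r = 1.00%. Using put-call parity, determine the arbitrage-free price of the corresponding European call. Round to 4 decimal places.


Answer: Call price = 0.8979

Derivation:
Put-call parity: C - P = S_0 * exp(-qT) - K * exp(-rT).
S_0 * exp(-qT) = 10.7100 * 0.98807171 = 10.58224804
K * exp(-rT) = 10.5400 * 0.98019867 = 10.33129402
C = P + S*exp(-qT) - K*exp(-rT)
C = 0.6469 + 10.58224804 - 10.33129402 = 0.8979


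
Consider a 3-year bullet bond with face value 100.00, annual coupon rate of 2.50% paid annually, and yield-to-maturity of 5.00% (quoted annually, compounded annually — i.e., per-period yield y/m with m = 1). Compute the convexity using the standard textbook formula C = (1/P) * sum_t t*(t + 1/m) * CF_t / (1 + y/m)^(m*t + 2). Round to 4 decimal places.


Coupon per period c = face * coupon_rate / m = 2.500000
Periods per year m = 1; per-period yield y/m = 0.050000
Number of cashflows N = 3
Cashflows (t years, CF_t, discount factor 1/(1+y/m)^(m*t), PV):
  t = 1.0000: CF_t = 2.500000, DF = 0.952381, PV = 2.380952
  t = 2.0000: CF_t = 2.500000, DF = 0.907029, PV = 2.267574
  t = 3.0000: CF_t = 102.500000, DF = 0.863838, PV = 88.543354
Price P = sum_t PV_t = 93.191880
Convexity numerator sum_t t*(t + 1/m) * CF_t / (1+y/m)^(m*t + 2):
  t = 1.0000: term = 4.319188
  t = 2.0000: term = 12.340537
  t = 3.0000: term = 963.737185
Convexity = (1/P) * sum = 980.396910 / 93.191880 = 10.520197

Answer: Convexity = 10.5202
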